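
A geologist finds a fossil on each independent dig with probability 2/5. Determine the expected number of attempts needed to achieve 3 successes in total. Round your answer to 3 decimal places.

7.500

By linearity (sum of 3 independent geometric waits), E[trials] = 3/p = 3/(2/5) = 15/2.
≈ 7.500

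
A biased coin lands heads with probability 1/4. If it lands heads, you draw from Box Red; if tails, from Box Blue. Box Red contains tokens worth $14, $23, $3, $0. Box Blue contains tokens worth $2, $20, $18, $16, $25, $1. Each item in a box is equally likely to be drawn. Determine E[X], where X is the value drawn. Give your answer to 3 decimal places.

E[X | Box Red] = (14 + 23 + 3 + 0)/4 = 10
E[X | Box Blue] = (2 + 20 + 18 + 16 + 25 + 1)/6 = 41/3
E[X] = (1/4)·10 + (3/4)·41/3 = 51/4 ≈ 12.750

$12.750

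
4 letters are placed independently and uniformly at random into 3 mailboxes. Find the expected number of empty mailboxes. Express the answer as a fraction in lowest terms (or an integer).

16/27

Let Xⱼ=1 if mailbox j is empty. P(Xⱼ=1) = ((3-1)/3)^4 = 16/81.
By linearity, E[#empty] = 3·16/81 = 16/27.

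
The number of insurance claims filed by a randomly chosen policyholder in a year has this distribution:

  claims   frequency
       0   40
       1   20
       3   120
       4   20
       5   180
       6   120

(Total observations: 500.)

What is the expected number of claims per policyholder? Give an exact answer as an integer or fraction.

Total = 500, so P(claims=0) = 40/500, etc.
E[X] = (2/25)·0 + (1/25)·1 + (6/25)·3 + (1/25)·4 + (9/25)·5 + (6/25)·6
     = 104/25

104/25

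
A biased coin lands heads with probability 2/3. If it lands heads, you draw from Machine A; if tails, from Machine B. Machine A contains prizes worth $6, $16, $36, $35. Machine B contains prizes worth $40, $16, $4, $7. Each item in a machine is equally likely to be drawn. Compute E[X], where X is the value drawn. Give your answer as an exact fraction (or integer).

E[X | Machine A] = (6 + 16 + 36 + 35)/4 = 93/4
E[X | Machine B] = (40 + 16 + 4 + 7)/4 = 67/4
E[X] = (2/3)·93/4 + (1/3)·67/4 = 253/12

253/12 dollars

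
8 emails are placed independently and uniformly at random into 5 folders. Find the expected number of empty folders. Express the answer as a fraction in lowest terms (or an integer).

65536/78125

Let Xⱼ=1 if folder j is empty. P(Xⱼ=1) = ((5-1)/5)^8 = 65536/390625.
By linearity, E[#empty] = 5·65536/390625 = 65536/78125.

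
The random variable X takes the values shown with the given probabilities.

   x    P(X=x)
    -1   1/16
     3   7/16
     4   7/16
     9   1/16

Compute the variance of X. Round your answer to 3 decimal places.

3.371

E[X] = (1/16)·(-1) + (7/16)·3 + (7/16)·4 + (1/16)·9 = 57/16
E[X²] = (1/16)·1 + (7/16)·9 + (7/16)·16 + (1/16)·81 = 257/16
Var(X) = 257/16 − (57/16)² = 863/256 ≈ 3.371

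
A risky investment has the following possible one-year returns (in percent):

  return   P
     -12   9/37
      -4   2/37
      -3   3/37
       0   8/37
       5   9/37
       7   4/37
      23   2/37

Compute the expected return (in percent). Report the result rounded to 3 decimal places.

-0.162

E[X] = (9/37)·(-12) + (2/37)·(-4) + (3/37)·(-3) + (8/37)·0 + (9/37)·5 + (4/37)·7 + (2/37)·23
     = -6/37 ≈ -0.162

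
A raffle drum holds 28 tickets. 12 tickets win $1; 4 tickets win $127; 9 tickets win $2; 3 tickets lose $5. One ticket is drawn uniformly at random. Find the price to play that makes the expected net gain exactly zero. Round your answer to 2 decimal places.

E[payout] = (12/28)·1 + (4/28)·127 + (9/28)·2 + (3/28)·(-5) = 523/28
Fair fee = E[payout] = 523/28 ≈ $18.68

$18.68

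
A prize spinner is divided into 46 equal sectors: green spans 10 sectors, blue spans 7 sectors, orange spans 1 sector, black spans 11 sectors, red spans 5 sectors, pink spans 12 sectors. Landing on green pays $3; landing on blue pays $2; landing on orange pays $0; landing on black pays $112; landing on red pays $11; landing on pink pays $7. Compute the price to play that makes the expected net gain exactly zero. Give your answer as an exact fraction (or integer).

1415/46 dollars

E[payout] = (10/46)·3 + (7/46)·2 + (1/46)·0 + (11/46)·112 + (5/46)·11 + (12/46)·7 = 1415/46
Fair fee = E[payout] = 1415/46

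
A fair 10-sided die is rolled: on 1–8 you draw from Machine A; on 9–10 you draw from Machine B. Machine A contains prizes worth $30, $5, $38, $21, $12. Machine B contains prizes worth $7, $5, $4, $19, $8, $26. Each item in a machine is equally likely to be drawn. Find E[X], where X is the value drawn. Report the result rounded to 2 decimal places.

$19.26

E[X | Machine A] = (30 + 5 + 38 + 21 + 12)/5 = 106/5
E[X | Machine B] = (7 + 5 + 4 + 19 + 8 + 26)/6 = 23/2
E[X] = (4/5)·106/5 + (1/5)·23/2 = 963/50 ≈ 19.26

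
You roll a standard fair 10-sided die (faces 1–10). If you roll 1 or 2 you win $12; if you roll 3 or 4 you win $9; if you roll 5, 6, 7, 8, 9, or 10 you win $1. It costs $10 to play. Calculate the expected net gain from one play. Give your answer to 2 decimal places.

E[payout] = (3/5)·1 + (1/5)·9 + (1/5)·12 = 24/5
Expected profit = 24/5 − 10 = -26/5 ≈ -$5.20

-$5.20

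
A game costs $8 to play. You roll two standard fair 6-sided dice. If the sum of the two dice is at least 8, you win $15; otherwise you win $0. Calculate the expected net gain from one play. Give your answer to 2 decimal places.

E[payout] = (7/12)·0 + (5/12)·15 = 25/4
Expected profit = 25/4 − 8 = -7/4 ≈ -$1.75

-$1.75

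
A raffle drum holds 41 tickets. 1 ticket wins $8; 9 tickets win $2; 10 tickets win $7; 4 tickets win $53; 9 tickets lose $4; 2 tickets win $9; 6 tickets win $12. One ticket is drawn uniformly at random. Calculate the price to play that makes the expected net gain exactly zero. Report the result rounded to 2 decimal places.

$8.83

E[payout] = (1/41)·8 + (9/41)·2 + (10/41)·7 + (4/41)·53 + (9/41)·(-4) + (2/41)·9 + (6/41)·12 = 362/41
Fair fee = E[payout] = 362/41 ≈ $8.83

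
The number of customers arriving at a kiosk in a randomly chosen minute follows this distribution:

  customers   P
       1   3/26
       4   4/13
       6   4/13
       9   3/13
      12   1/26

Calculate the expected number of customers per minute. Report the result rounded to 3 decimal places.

5.731

E[X] = (3/26)·1 + (4/13)·4 + (4/13)·6 + (3/13)·9 + (1/26)·12
     = 149/26 ≈ 5.731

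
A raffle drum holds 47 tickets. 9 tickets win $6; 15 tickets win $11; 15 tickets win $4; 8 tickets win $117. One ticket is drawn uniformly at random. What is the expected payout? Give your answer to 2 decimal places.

$25.85

E[payout] = (9/47)·6 + (15/47)·11 + (15/47)·4 + (8/47)·117 = 1215/47
≈ $25.85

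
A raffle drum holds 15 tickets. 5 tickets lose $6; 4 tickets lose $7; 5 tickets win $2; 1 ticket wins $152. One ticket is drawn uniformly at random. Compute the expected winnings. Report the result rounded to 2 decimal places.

E[payout] = (5/15)·(-6) + (4/15)·(-7) + (5/15)·2 + (1/15)·152 = 104/15
≈ $6.93

$6.93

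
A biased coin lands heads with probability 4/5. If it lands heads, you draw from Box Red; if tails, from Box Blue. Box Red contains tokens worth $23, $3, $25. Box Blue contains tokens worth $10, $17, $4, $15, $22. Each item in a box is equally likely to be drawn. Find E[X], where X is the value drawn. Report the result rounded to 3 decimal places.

$16.320

E[X | Box Red] = (23 + 3 + 25)/3 = 17
E[X | Box Blue] = (10 + 17 + 4 + 15 + 22)/5 = 68/5
E[X] = (4/5)·17 + (1/5)·68/5 = 408/25 ≈ 16.320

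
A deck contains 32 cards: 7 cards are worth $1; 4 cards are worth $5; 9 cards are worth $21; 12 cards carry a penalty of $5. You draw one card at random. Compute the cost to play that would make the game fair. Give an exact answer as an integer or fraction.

E[payout] = (7/32)·1 + (4/32)·5 + (9/32)·21 + (12/32)·(-5) = 39/8
Fair fee = E[payout] = 39/8

39/8 dollars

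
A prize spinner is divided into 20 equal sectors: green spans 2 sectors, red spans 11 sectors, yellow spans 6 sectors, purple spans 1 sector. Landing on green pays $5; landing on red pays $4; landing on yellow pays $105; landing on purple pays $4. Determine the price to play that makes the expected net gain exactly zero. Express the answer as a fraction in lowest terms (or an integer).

172/5 dollars

E[payout] = (2/20)·5 + (11/20)·4 + (6/20)·105 + (1/20)·4 = 172/5
Fair fee = E[payout] = 172/5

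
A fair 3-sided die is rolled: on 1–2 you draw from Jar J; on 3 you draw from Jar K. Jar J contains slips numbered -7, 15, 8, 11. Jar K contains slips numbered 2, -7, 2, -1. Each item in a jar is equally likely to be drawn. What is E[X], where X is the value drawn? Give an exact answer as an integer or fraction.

E[X | Jar J] = (-7 + 15 + 8 + 11)/4 = 27/4
E[X | Jar K] = (2 − 7 + 2 − 1)/4 = -1
E[X] = (2/3)·27/4 + (1/3)·(-1) = 25/6

25/6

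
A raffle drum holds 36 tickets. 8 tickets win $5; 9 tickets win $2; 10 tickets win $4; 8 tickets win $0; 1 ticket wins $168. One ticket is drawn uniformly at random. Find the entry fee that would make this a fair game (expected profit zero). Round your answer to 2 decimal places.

E[payout] = (8/36)·5 + (9/36)·2 + (10/36)·4 + (8/36)·0 + (1/36)·168 = 133/18
Fair fee = E[payout] = 133/18 ≈ $7.39

$7.39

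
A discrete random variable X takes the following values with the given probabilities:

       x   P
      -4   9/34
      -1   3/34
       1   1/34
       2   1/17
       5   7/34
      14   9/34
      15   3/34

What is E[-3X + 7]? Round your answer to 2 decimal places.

E[-3x+7] = (9/34)·19 + (3/34)·10 + (1/34)·4 + (1/17)·1 + (7/34)·(-8) + (9/34)·(-35) + (3/34)·(-38)
     = -139/17 ≈ -8.18

-8.18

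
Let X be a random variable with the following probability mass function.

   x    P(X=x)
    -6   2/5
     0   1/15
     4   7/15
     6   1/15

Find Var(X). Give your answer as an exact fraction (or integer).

5456/225

E[X] = (2/5)·(-6) + (1/15)·0 + (7/15)·4 + (1/15)·6 = -2/15
E[X²] = (2/5)·36 + (1/15)·0 + (7/15)·16 + (1/15)·36 = 364/15
Var(X) = 364/15 − (-2/15)² = 5456/225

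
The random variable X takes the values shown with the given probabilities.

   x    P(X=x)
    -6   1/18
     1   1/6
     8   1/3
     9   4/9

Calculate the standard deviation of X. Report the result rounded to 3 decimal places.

E[X] = 13/2, E[X²] = 119/2
Var(X) = E[X²] − (E[X])² = 119/2 − 169/4 = 69/4
SD(X) = √(69/4) ≈ 4.153

4.153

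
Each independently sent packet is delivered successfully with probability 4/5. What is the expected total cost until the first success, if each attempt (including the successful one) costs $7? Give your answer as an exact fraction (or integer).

E[#attempts] = 1/p = 5/4; E[cost] = 7·5/4 = 35/4.

35/4 dollars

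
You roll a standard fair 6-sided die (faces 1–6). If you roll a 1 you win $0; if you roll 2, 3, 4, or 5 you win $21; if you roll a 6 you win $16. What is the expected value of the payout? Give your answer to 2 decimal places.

E[payout] = (1/6)·0 + (1/6)·16 + (2/3)·21 = 50/3
≈ $16.67

$16.67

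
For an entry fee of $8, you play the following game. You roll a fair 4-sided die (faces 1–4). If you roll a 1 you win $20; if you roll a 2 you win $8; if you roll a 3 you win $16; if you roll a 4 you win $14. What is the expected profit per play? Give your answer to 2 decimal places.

$6.50

E[payout] = (1/4)·8 + (1/4)·14 + (1/4)·16 + (1/4)·20 = 29/2
Expected profit = 29/2 − 8 = 13/2 ≈ $6.50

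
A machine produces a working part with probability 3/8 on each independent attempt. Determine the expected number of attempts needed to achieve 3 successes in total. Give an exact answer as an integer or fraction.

8

By linearity (sum of 3 independent geometric waits), E[trials] = 3/p = 3/(3/8) = 8.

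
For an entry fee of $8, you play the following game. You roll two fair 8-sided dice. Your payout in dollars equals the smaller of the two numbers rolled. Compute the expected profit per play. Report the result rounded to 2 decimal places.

Distribution of the smaller of the two numbers rolled: 1 w.p. 15/64, 2 w.p. 13/64, 3 w.p. 11/64, 4 w.p. 9/64, 5 w.p. 7/64, 6 w.p. 5/64, …
E[payout] = (15/64)·1 + (13/64)·2 + (11/64)·3 + (9/64)·4 + (7/64)·5 + (5/64)·6 + (3/64)·7 + (1/64)·8 = 51/16
Expected profit = 51/16 − 8 = -77/16 ≈ -$4.81

-$4.81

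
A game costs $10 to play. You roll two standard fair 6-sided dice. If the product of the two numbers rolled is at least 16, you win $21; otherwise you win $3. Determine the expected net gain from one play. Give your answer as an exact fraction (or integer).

E[payout] = (25/36)·3 + (11/36)·21 = 17/2
Expected profit = 17/2 − 10 = -3/2

-3/2 dollars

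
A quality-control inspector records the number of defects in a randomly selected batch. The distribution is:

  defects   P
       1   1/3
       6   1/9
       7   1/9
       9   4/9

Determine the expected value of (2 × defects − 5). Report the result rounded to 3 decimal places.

6.556

E[2x-5] = (1/3)·(-3) + (1/9)·7 + (1/9)·9 + (4/9)·13
     = 59/9 ≈ 6.556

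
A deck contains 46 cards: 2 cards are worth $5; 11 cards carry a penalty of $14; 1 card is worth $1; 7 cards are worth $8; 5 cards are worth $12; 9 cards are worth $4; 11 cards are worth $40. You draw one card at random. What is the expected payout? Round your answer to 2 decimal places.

$9.76

E[payout] = (2/46)·5 + (11/46)·(-14) + (1/46)·1 + (7/46)·8 + (5/46)·12 + (9/46)·4 + (11/46)·40 = 449/46
≈ $9.76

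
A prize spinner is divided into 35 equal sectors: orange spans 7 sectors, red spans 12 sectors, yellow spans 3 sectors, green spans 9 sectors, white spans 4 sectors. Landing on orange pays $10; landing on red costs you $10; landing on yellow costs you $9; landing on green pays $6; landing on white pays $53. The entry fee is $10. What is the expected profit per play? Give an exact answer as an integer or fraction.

-23/5 dollars

E[payout] = (7/35)·10 + (12/35)·(-10) + (3/35)·(-9) + (9/35)·6 + (4/35)·53 = 27/5
Expected profit = 27/5 − 10 = -23/5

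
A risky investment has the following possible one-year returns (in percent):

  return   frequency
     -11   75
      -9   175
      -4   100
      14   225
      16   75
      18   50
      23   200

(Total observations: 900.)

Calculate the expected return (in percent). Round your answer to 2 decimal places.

Total = 900, so P(return=-11) = 75/900, etc.
E[X] = (1/12)·(-11) + (7/36)·(-9) + (1/9)·(-4) + (1/4)·14 + (1/12)·16 + (1/18)·18 + (2/9)·23
     = 47/6 ≈ 7.83

7.83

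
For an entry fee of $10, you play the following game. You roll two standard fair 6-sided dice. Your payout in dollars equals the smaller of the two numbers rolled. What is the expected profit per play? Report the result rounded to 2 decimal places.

-$7.47

Distribution of the smaller of the two numbers rolled: 1 w.p. 11/36, 2 w.p. 1/4, 3 w.p. 7/36, 4 w.p. 5/36, 5 w.p. 1/12, 6 w.p. 1/36
E[payout] = (11/36)·1 + (1/4)·2 + (7/36)·3 + (5/36)·4 + (1/12)·5 + (1/36)·6 = 91/36
Expected profit = 91/36 − 10 = -269/36 ≈ -$7.47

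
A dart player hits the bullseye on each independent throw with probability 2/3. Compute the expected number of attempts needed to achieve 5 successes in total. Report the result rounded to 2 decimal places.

By linearity (sum of 5 independent geometric waits), E[trials] = 5/p = 5/(2/3) = 15/2.
≈ 7.50

7.50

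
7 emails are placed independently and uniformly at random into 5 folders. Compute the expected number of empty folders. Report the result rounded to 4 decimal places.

Let Xⱼ=1 if folder j is empty. P(Xⱼ=1) = ((5-1)/5)^7 = 16384/78125.
By linearity, E[#empty] = 5·16384/78125 = 16384/15625.
≈ 1.0486

1.0486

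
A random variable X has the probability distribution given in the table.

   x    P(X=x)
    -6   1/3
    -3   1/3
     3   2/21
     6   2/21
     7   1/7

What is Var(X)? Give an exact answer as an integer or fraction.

E[X] = (1/3)·(-6) + (1/3)·(-3) + (2/21)·3 + (2/21)·6 + (1/7)·7 = -8/7
E[X²] = (1/3)·36 + (1/3)·9 + (2/21)·9 + (2/21)·36 + (1/7)·49 = 184/7
Var(X) = 184/7 − (-8/7)² = 1224/49

1224/49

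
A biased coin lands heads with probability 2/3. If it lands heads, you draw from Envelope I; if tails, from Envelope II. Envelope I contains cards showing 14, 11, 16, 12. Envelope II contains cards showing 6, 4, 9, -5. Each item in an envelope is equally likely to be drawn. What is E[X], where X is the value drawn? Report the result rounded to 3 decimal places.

10.000

E[X | Envelope I] = (14 + 11 + 16 + 12)/4 = 53/4
E[X | Envelope II] = (6 + 4 + 9 − 5)/4 = 7/2
E[X] = (2/3)·53/4 + (1/3)·7/2 = 10 ≈ 10.000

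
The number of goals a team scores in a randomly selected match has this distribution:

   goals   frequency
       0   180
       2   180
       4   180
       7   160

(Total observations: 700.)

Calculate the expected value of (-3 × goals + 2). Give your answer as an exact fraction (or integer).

-52/7

Total = 700, so P(goals=0) = 180/700, etc.
E[-3x+2] = (9/35)·2 + (9/35)·(-4) + (9/35)·(-10) + (8/35)·(-19)
     = -52/7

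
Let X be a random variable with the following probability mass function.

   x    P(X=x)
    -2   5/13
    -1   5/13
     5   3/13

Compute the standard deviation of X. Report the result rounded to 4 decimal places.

E[X] = 0, E[X²] = 100/13
Var(X) = E[X²] − (E[X])² = 100/13 − 0 = 100/13
SD(X) = √(100/13) ≈ 2.7735

2.7735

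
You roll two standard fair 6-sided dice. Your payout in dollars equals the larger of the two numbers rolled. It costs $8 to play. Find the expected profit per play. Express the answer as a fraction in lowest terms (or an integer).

Distribution of the larger of the two numbers rolled: 1 w.p. 1/36, 2 w.p. 1/12, 3 w.p. 5/36, 4 w.p. 7/36, 5 w.p. 1/4, 6 w.p. 11/36
E[payout] = (1/36)·1 + (1/12)·2 + (5/36)·3 + (7/36)·4 + (1/4)·5 + (11/36)·6 = 161/36
Expected profit = 161/36 − 8 = -127/36

-127/36 dollars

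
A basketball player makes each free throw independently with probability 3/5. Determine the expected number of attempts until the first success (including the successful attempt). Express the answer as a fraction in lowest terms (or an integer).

5/3

For a geometric distribution, E[trials] = 1/p = 1/(3/5) = 5/3.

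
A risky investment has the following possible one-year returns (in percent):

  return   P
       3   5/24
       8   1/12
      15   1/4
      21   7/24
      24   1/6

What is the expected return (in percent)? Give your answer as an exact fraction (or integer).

91/6

E[X] = (5/24)·3 + (1/12)·8 + (1/4)·15 + (7/24)·21 + (1/6)·24
     = 91/6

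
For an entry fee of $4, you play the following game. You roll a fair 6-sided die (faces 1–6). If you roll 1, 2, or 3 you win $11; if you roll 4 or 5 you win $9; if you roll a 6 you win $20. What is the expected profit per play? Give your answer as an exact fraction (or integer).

E[payout] = (1/3)·9 + (1/2)·11 + (1/6)·20 = 71/6
Expected profit = 71/6 − 4 = 47/6

47/6 dollars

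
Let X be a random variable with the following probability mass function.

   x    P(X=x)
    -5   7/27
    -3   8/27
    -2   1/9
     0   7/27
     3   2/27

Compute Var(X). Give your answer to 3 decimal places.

E[X] = (7/27)·(-5) + (8/27)·(-3) + (1/9)·(-2) + (7/27)·0 + (2/27)·3 = -59/27
E[X²] = (7/27)·25 + (8/27)·9 + (1/9)·4 + (7/27)·0 + (2/27)·9 = 277/27
Var(X) = 277/27 − (-59/27)² = 3998/729 ≈ 5.484

5.484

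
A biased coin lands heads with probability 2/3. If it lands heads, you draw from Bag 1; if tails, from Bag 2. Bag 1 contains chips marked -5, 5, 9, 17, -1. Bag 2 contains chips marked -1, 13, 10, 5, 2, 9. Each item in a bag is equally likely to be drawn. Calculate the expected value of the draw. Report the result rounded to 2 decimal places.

E[X | Bag 1] = (-5 + 5 + 9 + 17 − 1)/5 = 5
E[X | Bag 2] = (-1 + 13 + 10 + 5 + 2 + 9)/6 = 19/3
E[X] = (2/3)·5 + (1/3)·19/3 = 49/9 ≈ 5.44

5.44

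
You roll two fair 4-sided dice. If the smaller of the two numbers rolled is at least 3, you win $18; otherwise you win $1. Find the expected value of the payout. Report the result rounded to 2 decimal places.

$5.25

E[payout] = (3/4)·1 + (1/4)·18 = 21/4
≈ $5.25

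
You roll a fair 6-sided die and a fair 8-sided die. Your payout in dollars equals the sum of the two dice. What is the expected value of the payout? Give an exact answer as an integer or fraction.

$8

Distribution of the sum of the two dice: 2 w.p. 1/48, 3 w.p. 1/24, 4 w.p. 1/16, 5 w.p. 1/12, 6 w.p. 5/48, 7 w.p. 1/8, …
E[payout] = (1/48)·2 + (1/24)·3 + (1/16)·4 + (1/12)·5 + (5/48)·6 + (1/8)·7 + (1/8)·8 + (1/8)·9 + (5/48)·10 + (1/12)·11 + (1/16)·12 + (1/24)·13 + (1/48)·14 = 8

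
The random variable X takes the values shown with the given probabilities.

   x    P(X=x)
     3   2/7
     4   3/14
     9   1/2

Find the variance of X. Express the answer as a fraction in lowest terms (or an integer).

1545/196

E[X] = (2/7)·3 + (3/14)·4 + (1/2)·9 = 87/14
E[X²] = (2/7)·9 + (3/14)·16 + (1/2)·81 = 93/2
Var(X) = 93/2 − (87/14)² = 1545/196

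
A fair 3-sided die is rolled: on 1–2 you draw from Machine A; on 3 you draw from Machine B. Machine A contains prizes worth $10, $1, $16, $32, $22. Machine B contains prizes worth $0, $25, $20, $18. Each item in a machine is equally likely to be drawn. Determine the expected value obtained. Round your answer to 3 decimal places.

$16.050

E[X | Machine A] = (10 + 1 + 16 + 32 + 22)/5 = 81/5
E[X | Machine B] = (0 + 25 + 20 + 18)/4 = 63/4
E[X] = (2/3)·81/5 + (1/3)·63/4 = 321/20 ≈ 16.050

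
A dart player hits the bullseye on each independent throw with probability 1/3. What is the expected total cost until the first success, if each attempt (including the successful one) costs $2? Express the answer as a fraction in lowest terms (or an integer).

$6

E[#attempts] = 1/p = 3; E[cost] = 2·3 = 6.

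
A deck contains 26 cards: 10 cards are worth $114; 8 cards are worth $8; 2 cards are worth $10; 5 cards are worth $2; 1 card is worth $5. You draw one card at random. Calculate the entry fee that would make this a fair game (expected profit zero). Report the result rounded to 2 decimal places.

$47.65

E[payout] = (10/26)·114 + (8/26)·8 + (2/26)·10 + (5/26)·2 + (1/26)·5 = 1239/26
Fair fee = E[payout] = 1239/26 ≈ $47.65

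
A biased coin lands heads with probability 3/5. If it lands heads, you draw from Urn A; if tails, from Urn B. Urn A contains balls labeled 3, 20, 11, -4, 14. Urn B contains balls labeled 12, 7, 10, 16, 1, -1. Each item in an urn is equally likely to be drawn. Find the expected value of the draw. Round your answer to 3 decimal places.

E[X | Urn A] = (3 + 20 + 11 − 4 + 14)/5 = 44/5
E[X | Urn B] = (12 + 7 + 10 + 16 + 1 − 1)/6 = 15/2
E[X] = (3/5)·44/5 + (2/5)·15/2 = 207/25 ≈ 8.280

8.280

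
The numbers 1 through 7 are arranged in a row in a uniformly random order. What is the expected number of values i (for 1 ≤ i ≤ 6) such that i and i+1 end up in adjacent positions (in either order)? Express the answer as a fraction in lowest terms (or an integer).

For each i ∈ {1,…,6}, let Xᵢ = 1 if i and i+1 are adjacent. P(Xᵢ=1) = 2·(7−1)!/7! = 2/7.
By linearity, E[ΣXᵢ] = (6)·(2/7) = 12/7.

12/7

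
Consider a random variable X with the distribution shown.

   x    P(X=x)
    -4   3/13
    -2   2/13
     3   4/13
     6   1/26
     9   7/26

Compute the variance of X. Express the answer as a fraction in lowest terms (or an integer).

16741/676

E[X] = (3/13)·(-4) + (2/13)·(-2) + (4/13)·3 + (1/26)·6 + (7/26)·9 = 61/26
E[X²] = (3/13)·16 + (2/13)·4 + (4/13)·9 + (1/26)·36 + (7/26)·81 = 787/26
Var(X) = 787/26 − (61/26)² = 16741/676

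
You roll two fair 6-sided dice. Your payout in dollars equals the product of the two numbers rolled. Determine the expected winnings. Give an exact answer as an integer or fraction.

49/4 dollars

Distribution of the product of the two numbers rolled: 1 w.p. 1/36, 2 w.p. 1/18, 3 w.p. 1/18, 4 w.p. 1/12, 5 w.p. 1/18, 6 w.p. 1/9, …
E[payout] = (1/36)·1 + (1/18)·2 + (1/18)·3 + (1/12)·4 + (1/18)·5 + (1/9)·6 + (1/18)·8 + (1/36)·9 + (1/18)·10 + (1/9)·12 + (1/18)·15 + (1/36)·16 + (1/18)·18 + (1/18)·20 + (1/18)·24 + (1/36)·25 + (1/18)·30 + (1/36)·36 = 49/4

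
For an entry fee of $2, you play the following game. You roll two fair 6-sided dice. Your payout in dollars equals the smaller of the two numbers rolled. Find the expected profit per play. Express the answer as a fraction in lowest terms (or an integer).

Distribution of the smaller of the two numbers rolled: 1 w.p. 11/36, 2 w.p. 1/4, 3 w.p. 7/36, 4 w.p. 5/36, 5 w.p. 1/12, 6 w.p. 1/36
E[payout] = (11/36)·1 + (1/4)·2 + (7/36)·3 + (5/36)·4 + (1/12)·5 + (1/36)·6 = 91/36
Expected profit = 91/36 − 2 = 19/36

19/36 dollars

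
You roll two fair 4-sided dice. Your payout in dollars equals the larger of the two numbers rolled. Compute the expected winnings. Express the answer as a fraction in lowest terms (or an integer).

Distribution of the larger of the two numbers rolled: 1 w.p. 1/16, 2 w.p. 3/16, 3 w.p. 5/16, 4 w.p. 7/16
E[payout] = (1/16)·1 + (3/16)·2 + (5/16)·3 + (7/16)·4 = 25/8

25/8 dollars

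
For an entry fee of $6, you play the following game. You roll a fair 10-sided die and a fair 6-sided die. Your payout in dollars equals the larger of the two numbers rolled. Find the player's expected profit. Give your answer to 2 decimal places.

$0.08

Distribution of the larger of the two numbers rolled: 1 w.p. 1/60, 2 w.p. 1/20, 3 w.p. 1/12, 4 w.p. 7/60, 5 w.p. 3/20, 6 w.p. 11/60, …
E[payout] = (1/60)·1 + (1/20)·2 + (1/12)·3 + (7/60)·4 + (3/20)·5 + (11/60)·6 + (1/10)·7 + (1/10)·8 + (1/10)·9 + (1/10)·10 = 73/12
Expected profit = 73/12 − 6 = 1/12 ≈ $0.08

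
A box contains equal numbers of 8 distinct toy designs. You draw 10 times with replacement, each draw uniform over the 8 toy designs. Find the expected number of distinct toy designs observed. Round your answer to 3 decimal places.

Let Xⱼ=1 if type j appears at least once. P(Xⱼ=1) = 1 − ((8−1)/8)^10 = 791266575/1073741824.
E[#distinct] = 8·791266575/1073741824 = 791266575/134217728.
≈ 5.895

5.895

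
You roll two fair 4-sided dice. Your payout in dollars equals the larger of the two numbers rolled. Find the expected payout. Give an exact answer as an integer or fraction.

25/8 dollars

Distribution of the larger of the two numbers rolled: 1 w.p. 1/16, 2 w.p. 3/16, 3 w.p. 5/16, 4 w.p. 7/16
E[payout] = (1/16)·1 + (3/16)·2 + (5/16)·3 + (7/16)·4 = 25/8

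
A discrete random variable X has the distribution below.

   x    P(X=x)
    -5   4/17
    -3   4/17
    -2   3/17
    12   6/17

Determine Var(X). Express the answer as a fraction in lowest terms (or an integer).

944/17

E[X] = (4/17)·(-5) + (4/17)·(-3) + (3/17)·(-2) + (6/17)·12 = 2
E[X²] = (4/17)·25 + (4/17)·9 + (3/17)·4 + (6/17)·144 = 1012/17
Var(X) = 1012/17 − (2)² = 944/17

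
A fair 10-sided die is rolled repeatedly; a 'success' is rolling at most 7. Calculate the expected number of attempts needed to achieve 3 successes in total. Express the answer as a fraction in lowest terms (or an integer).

By linearity (sum of 3 independent geometric waits), E[trials] = 3/p = 3/(7/10) = 30/7.

30/7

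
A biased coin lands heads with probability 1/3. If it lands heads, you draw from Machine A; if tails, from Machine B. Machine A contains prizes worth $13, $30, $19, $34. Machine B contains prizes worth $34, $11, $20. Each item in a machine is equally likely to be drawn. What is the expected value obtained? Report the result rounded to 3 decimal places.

E[X | Machine A] = (13 + 30 + 19 + 34)/4 = 24
E[X | Machine B] = (34 + 11 + 20)/3 = 65/3
E[X] = (1/3)·24 + (2/3)·65/3 = 202/9 ≈ 22.444

$22.444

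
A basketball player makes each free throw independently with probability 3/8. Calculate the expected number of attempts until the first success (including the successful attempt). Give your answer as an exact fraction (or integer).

For a geometric distribution, E[trials] = 1/p = 1/(3/8) = 8/3.

8/3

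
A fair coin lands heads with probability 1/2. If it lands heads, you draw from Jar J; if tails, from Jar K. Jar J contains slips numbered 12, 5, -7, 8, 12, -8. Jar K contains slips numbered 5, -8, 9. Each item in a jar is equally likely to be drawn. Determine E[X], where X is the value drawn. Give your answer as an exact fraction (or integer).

17/6

E[X | Jar J] = (12 + 5 − 7 + 8 + 12 − 8)/6 = 11/3
E[X | Jar K] = (5 − 8 + 9)/3 = 2
E[X] = (1/2)·11/3 + (1/2)·2 = 17/6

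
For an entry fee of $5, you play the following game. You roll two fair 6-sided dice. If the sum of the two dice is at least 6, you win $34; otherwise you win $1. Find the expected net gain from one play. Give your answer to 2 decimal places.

$19.83

E[payout] = (5/18)·1 + (13/18)·34 = 149/6
Expected profit = 149/6 − 5 = 119/6 ≈ $19.83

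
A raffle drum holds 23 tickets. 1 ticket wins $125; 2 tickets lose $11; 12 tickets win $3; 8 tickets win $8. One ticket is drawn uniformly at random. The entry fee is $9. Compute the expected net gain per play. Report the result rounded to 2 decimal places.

-$0.17

E[payout] = (1/23)·125 + (2/23)·(-11) + (12/23)·3 + (8/23)·8 = 203/23
Expected profit = 203/23 − 9 = -4/23 ≈ -$0.17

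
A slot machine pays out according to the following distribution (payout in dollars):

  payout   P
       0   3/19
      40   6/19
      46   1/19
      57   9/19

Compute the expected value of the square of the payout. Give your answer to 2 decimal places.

2155.63

E[X²] = (3/19)·0 + (6/19)·1600 + (1/19)·2116 + (9/19)·3249
     = 40957/19 ≈ 2155.63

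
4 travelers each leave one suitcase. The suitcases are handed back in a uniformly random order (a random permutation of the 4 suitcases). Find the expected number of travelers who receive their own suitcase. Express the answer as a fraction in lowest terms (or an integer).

1

Let Xᵢ = 1 if person i gets their own suitcase. For each i, P(Xᵢ=1) = 1/4.
By linearity of expectation, E[X₁+…+X_4] = 4·(1/4) = 1.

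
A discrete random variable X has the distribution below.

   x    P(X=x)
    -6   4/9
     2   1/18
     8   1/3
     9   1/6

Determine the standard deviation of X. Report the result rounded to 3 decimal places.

6.961

E[X] = 29/18, E[X²] = 919/18
Var(X) = E[X²] − (E[X])² = 919/18 − 841/324 = 15701/324
SD(X) = √(15701/324) ≈ 6.961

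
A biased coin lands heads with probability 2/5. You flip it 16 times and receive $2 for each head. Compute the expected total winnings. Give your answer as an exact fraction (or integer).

E[#heads] = 16·2/5 = 32/5 (linearity over flips).
E[winnings] = 2·32/5 = 64/5.

64/5 dollars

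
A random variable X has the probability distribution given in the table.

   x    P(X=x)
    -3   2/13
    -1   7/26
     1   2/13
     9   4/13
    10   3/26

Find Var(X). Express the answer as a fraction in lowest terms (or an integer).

E[X] = (2/13)·(-3) + (7/26)·(-1) + (2/13)·1 + (4/13)·9 + (3/26)·10 = 87/26
E[X²] = (2/13)·9 + (7/26)·1 + (2/13)·1 + (4/13)·81 + (3/26)·100 = 995/26
Var(X) = 995/26 − (87/26)² = 18301/676

18301/676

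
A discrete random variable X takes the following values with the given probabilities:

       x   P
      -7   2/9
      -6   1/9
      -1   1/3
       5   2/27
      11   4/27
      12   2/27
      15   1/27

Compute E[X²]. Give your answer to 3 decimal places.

E[X²] = (2/9)·49 + (1/9)·36 + (1/3)·1 + (2/27)·25 + (4/27)·121 + (2/27)·144 + (1/27)·225
     = 54 ≈ 54.000

54.000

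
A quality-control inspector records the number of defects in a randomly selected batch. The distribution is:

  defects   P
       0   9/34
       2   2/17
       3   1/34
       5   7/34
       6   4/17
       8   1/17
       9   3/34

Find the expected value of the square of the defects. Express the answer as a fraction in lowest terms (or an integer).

859/34

E[X²] = (9/34)·0 + (2/17)·4 + (1/34)·9 + (7/34)·25 + (4/17)·36 + (1/17)·64 + (3/34)·81
     = 859/34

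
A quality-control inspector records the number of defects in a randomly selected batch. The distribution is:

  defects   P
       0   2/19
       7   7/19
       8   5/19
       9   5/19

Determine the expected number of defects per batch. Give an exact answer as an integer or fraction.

E[X] = (2/19)·0 + (7/19)·7 + (5/19)·8 + (5/19)·9
     = 134/19

134/19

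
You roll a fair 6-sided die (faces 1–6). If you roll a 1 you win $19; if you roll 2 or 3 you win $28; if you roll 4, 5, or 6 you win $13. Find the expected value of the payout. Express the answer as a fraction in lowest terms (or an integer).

$19

E[payout] = (1/2)·13 + (1/6)·19 + (1/3)·28 = 19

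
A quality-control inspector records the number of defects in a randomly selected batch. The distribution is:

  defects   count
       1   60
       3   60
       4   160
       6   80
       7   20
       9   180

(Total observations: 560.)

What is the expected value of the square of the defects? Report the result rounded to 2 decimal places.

Total = 560, so P(defects=1) = 60/560, etc.
E[X²] = (3/28)·1 + (3/28)·9 + (2/7)·16 + (1/7)·36 + (1/28)·49 + (9/28)·81
     = 270/7 ≈ 38.57

38.57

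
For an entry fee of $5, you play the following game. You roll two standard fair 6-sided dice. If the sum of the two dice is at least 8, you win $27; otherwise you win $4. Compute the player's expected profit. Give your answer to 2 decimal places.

$8.58

E[payout] = (7/12)·4 + (5/12)·27 = 163/12
Expected profit = 163/12 − 5 = 103/12 ≈ $8.58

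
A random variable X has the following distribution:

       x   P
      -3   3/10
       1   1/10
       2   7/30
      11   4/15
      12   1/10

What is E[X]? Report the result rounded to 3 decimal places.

E[X] = (3/10)·(-3) + (1/10)·1 + (7/30)·2 + (4/15)·11 + (1/10)·12
     = 19/5 ≈ 3.800

3.800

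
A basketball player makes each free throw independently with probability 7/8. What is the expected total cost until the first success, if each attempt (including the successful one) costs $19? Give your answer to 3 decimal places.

$21.714

E[#attempts] = 1/p = 8/7; E[cost] = 19·8/7 = 152/7.
≈ 21.714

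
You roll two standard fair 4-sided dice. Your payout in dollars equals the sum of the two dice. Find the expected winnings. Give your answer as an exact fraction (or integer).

$5

Distribution of the sum of the two dice: 2 w.p. 1/16, 3 w.p. 1/8, 4 w.p. 3/16, 5 w.p. 1/4, 6 w.p. 3/16, 7 w.p. 1/8, …
E[payout] = (1/16)·2 + (1/8)·3 + (3/16)·4 + (1/4)·5 + (3/16)·6 + (1/8)·7 + (1/16)·8 = 5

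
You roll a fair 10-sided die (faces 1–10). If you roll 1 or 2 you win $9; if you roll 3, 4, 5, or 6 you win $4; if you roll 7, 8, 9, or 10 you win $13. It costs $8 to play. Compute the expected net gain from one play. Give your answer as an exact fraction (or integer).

E[payout] = (2/5)·4 + (1/5)·9 + (2/5)·13 = 43/5
Expected profit = 43/5 − 8 = 3/5

3/5 dollars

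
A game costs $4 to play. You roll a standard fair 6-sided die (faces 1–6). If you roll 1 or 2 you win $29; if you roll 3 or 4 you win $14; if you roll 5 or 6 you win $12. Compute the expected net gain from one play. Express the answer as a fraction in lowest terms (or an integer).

E[payout] = (1/3)·12 + (1/3)·14 + (1/3)·29 = 55/3
Expected profit = 55/3 − 4 = 43/3

43/3 dollars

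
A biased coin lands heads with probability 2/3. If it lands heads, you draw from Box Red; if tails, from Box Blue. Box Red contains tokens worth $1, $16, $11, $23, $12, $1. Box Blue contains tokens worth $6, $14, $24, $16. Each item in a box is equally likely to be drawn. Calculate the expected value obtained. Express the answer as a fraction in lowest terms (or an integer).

109/9 dollars

E[X | Box Red] = (1 + 16 + 11 + 23 + 12 + 1)/6 = 32/3
E[X | Box Blue] = (6 + 14 + 24 + 16)/4 = 15
E[X] = (2/3)·32/3 + (1/3)·15 = 109/9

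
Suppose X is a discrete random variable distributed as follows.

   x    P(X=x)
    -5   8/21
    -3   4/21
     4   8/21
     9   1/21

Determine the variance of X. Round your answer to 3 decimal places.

E[X] = (8/21)·(-5) + (4/21)·(-3) + (8/21)·4 + (1/21)·9 = -11/21
E[X²] = (8/21)·25 + (4/21)·9 + (8/21)·16 + (1/21)·81 = 445/21
Var(X) = 445/21 − (-11/21)² = 9224/441 ≈ 20.916

20.916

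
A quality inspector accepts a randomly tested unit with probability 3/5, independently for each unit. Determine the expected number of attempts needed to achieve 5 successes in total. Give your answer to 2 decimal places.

By linearity (sum of 5 independent geometric waits), E[trials] = 5/p = 5/(3/5) = 25/3.
≈ 8.33

8.33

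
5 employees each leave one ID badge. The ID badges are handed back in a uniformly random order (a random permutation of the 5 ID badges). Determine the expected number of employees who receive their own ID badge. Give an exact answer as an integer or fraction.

1

Let Xᵢ = 1 if person i gets their own ID badge. For each i, P(Xᵢ=1) = 1/5.
By linearity of expectation, E[X₁+…+X_5] = 5·(1/5) = 1.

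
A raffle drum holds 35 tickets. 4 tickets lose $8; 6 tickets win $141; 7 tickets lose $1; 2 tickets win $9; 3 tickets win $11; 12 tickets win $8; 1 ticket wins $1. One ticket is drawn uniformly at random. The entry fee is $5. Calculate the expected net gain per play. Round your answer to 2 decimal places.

$22.29

E[payout] = (4/35)·(-8) + (6/35)·141 + (7/35)·(-1) + (2/35)·9 + (3/35)·11 + (12/35)·8 + (1/35)·1 = 191/7
Expected profit = 191/7 − 5 = 156/7 ≈ $22.29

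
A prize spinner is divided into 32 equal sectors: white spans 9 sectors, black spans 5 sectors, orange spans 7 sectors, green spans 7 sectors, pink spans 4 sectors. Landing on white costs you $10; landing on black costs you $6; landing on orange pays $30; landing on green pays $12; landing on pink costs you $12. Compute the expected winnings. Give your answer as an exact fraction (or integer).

E[payout] = (9/32)·(-10) + (5/32)·(-6) + (7/32)·30 + (7/32)·12 + (4/32)·(-12) = 63/16

63/16 dollars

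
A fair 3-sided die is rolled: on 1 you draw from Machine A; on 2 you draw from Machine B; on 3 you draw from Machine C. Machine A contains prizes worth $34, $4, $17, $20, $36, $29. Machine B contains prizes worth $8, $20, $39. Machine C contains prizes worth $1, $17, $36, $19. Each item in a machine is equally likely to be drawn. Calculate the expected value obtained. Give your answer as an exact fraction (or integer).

767/36 dollars

E[X | Machine A] = (34 + 4 + 17 + 20 + 36 + 29)/6 = 70/3
E[X | Machine B] = (8 + 20 + 39)/3 = 67/3
E[X | Machine C] = (1 + 17 + 36 + 19)/4 = 73/4
E[X] = (1/3)·70/3 + (1/3)·67/3 + (1/3)·73/4 = 767/36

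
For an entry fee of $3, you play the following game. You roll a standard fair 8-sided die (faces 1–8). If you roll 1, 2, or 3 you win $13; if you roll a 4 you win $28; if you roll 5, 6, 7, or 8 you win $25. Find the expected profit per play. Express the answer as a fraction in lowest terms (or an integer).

143/8 dollars

E[payout] = (3/8)·13 + (1/2)·25 + (1/8)·28 = 167/8
Expected profit = 167/8 − 3 = 143/8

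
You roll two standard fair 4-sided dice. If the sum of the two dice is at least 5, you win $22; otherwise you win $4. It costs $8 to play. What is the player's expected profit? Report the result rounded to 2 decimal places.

$7.25

E[payout] = (3/8)·4 + (5/8)·22 = 61/4
Expected profit = 61/4 − 8 = 29/4 ≈ $7.25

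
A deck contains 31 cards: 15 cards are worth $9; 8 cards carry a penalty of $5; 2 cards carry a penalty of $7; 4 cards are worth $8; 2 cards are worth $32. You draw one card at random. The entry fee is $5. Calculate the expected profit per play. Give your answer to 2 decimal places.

E[payout] = (15/31)·9 + (8/31)·(-5) + (2/31)·(-7) + (4/31)·8 + (2/31)·32 = 177/31
Expected profit = 177/31 − 5 = 22/31 ≈ $0.71

$0.71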